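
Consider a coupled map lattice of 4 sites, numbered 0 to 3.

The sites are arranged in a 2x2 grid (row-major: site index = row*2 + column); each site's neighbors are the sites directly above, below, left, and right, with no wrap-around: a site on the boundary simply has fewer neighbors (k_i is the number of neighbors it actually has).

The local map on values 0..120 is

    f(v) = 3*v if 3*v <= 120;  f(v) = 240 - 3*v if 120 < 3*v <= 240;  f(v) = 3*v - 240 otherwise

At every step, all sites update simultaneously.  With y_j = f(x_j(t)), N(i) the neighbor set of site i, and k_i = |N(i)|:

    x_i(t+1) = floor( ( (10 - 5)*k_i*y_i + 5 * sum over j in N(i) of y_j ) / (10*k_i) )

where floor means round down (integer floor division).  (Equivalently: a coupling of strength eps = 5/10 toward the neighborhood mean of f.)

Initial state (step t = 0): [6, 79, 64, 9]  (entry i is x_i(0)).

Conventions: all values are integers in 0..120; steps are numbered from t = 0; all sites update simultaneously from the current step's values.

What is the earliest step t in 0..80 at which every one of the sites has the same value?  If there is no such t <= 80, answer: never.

Answer: 4
Key observation: Synchronization is absorbing here: once all sites are equal they stay equal, and step 4 is the first all-equal step.

Derivation:
t=0: [6, 79, 64, 9]  (not all equal)
t=1: [21, 12, 35, 26]  (not all equal)
t=2: [66, 53, 87, 74]  (not all equal)
t=3: [46, 55, 25, 34]  (not all equal)
t=4: [88, 88, 88, 88]  (all equal)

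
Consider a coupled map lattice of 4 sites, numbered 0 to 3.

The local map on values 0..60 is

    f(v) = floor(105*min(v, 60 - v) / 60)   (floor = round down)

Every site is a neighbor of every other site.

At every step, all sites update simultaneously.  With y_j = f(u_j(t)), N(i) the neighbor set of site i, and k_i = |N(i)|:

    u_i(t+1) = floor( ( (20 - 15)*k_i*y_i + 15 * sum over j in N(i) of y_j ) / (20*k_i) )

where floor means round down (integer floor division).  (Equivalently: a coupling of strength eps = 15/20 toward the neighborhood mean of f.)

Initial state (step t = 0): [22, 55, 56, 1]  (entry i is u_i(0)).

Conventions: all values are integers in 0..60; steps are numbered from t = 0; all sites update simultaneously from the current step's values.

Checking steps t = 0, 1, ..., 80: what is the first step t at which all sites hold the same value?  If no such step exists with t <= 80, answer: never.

Answer: 1
Key observation: Synchronization is absorbing here: once all sites are equal they stay equal, and step 1 is the first all-equal step.

Derivation:
t=0: [22, 55, 56, 1]  (not all equal)
t=1: [13, 13, 13, 13]  (all equal)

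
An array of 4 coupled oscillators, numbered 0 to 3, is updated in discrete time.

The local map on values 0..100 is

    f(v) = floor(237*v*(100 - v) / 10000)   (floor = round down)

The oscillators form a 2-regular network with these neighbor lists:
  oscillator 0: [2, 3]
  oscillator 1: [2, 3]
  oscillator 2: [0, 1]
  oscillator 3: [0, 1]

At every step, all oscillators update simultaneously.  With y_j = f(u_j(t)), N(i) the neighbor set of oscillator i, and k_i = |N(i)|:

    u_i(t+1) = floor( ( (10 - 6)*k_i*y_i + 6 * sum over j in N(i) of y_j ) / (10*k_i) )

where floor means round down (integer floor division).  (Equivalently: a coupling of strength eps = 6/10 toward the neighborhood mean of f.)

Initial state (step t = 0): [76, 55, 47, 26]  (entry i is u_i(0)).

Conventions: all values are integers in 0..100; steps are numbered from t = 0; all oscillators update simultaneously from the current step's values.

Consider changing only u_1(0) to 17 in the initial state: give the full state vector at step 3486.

Answer: [57, 57, 58, 57]
Key observation: The state at step 2, [57, 57, 58, 57], reappears at step 4: the system is in a cycle of period 2 from step 2 on.  Therefore the state at step 3486 equals the state at step 2 + ((3486 - 2) mod 2) = 2, which is [57, 57, 58, 57].

Derivation:
t=0: [76, 17, 47, 26]
t=1: [48, 44, 46, 40]
t=2: [57, 57, 58, 57]
t=3: [57, 57, 57, 58]
t=4: [57, 57, 58, 57]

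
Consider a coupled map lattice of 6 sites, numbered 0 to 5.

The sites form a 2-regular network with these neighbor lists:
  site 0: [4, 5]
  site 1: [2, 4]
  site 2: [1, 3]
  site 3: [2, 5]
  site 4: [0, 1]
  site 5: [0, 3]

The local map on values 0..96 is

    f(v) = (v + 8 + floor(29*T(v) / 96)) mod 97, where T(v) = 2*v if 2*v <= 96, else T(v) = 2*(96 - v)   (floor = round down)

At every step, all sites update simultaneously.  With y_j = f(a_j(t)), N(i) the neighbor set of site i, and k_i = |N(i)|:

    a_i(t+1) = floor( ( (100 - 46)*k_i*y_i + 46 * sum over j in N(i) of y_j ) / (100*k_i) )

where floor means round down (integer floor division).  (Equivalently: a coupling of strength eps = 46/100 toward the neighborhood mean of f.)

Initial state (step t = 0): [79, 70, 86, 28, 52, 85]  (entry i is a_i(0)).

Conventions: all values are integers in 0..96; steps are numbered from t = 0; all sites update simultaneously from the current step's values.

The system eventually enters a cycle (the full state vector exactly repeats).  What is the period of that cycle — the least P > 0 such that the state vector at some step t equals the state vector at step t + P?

Answer: 6
Key observation: The state at step 15, [2, 73, 93, 73, 24, 24], reappears at step 21 — and no state repeats earlier — so the cycle the system enters has period 6.

Derivation:
t=0: [79, 70, 86, 28, 52, 85]
t=1: [20, 70, 34, 29, 67, 13]
t=2: [49, 85, 67, 49, 80, 36]
t=3: [60, 22, 69, 82, 20, 74]
t=4: [79, 53, 60, 43, 51, 72]
t=5: [41, 86, 85, 83, 66, 68]
t=6: [81, 23, 2, 22, 67, 66]
t=7: [42, 47, 25, 46, 60, 59]
t=8: [81, 76, 63, 75, 84, 83]
t=9: [1, 73, 92, 72, 23, 22]
t=10: [24, 62, 45, 61, 47, 46]
t=11: [62, 86, 84, 85, 76, 75]
t=12: [92, 24, 2, 23, 73, 72]
t=13: [45, 48, 26, 47, 62, 62]
t=14: [84, 77, 65, 76, 86, 86]
t=15: [2, 73, 93, 73, 24, 24]
t=16: [27, 62, 45, 62, 48, 48]
t=17: [66, 86, 84, 86, 78, 78]
t=18: [93, 24, 2, 24, 73, 73]
t=19: [45, 48, 27, 48, 62, 62]
t=20: [84, 78, 66, 78, 86, 86]
t=21: [2, 73, 93, 73, 24, 24]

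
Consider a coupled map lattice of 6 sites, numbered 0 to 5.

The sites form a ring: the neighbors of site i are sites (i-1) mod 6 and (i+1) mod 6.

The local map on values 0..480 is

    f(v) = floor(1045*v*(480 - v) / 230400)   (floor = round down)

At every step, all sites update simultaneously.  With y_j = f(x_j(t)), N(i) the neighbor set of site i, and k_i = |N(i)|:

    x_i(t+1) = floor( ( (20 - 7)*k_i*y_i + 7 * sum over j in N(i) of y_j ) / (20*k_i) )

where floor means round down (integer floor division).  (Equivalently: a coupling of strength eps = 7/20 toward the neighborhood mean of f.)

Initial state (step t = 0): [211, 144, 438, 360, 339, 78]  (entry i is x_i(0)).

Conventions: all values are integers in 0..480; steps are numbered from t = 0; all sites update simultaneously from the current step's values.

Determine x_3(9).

Answer: x_3(9) = 259

Derivation:
t=0: [211, 144, 438, 360, 339, 78]
t=1: [230, 201, 126, 179, 199, 175]
t=2: [255, 245, 218, 238, 249, 247]
t=3: [260, 260, 259, 260, 260, 260]
t=4: [259, 259, 259, 259, 259, 259]
t=5: [259, 259, 259, 259, 259, 259]
t=6: [259, 259, 259, 259, 259, 259]
t=7: [259, 259, 259, 259, 259, 259]
t=8: [259, 259, 259, 259, 259, 259]
t=9: [259, 259, 259, 259, 259, 259]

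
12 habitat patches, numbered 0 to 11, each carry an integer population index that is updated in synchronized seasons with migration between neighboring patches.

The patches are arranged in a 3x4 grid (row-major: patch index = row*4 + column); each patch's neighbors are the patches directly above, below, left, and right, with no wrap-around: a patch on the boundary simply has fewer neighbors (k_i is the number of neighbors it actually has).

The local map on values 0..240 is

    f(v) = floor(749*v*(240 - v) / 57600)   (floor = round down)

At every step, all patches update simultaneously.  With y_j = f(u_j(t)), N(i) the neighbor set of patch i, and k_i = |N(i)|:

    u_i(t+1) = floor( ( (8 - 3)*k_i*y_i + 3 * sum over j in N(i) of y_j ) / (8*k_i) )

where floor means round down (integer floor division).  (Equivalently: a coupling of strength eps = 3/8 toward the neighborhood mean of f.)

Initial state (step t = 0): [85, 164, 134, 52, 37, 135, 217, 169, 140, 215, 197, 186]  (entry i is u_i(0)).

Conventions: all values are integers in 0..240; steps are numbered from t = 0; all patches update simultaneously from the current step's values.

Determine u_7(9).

Simulating step by step:
t=0: [85, 164, 134, 52, 37, 135, 217, 169, 140, 215, 197, 186]
t=1: [155, 168, 159, 143, 127, 151, 99, 137, 144, 102, 101, 131]
t=2: [171, 162, 169, 178, 181, 175, 179, 182, 181, 181, 182, 184]
t=3: [152, 159, 153, 144, 141, 146, 142, 137, 138, 139, 137, 134]
t=4: [173, 169, 173, 178, 179, 177, 179, 182, 182, 181, 182, 183]
t=5: [149, 153, 148, 143, 142, 144, 141, 138, 137, 138, 137, 135]
t=6: [176, 174, 177, 180, 179, 179, 180, 182, 182, 182, 182, 183]
t=7: [145, 147, 144, 140, 141, 141, 140, 137, 137, 137, 137, 135]
t=8: [179, 178, 179, 181, 181, 180, 181, 182, 182, 182, 183, 183]
t=9: [140, 142, 140, 138, 138, 139, 138, 137, 137, 137, 135, 135]

Answer: u_7(9) = 137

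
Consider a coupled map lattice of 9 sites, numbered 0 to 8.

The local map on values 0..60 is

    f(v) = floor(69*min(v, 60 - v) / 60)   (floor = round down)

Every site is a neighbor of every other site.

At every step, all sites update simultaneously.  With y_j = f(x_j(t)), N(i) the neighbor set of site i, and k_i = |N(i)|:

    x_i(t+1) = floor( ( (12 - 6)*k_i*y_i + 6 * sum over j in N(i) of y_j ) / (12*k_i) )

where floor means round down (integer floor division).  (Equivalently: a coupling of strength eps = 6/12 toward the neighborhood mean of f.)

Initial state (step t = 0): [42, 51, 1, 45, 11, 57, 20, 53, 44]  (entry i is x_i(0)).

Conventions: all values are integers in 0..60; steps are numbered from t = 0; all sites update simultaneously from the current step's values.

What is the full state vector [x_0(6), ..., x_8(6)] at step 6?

Simulating step by step:
t=0: [42, 51, 1, 45, 11, 57, 20, 53, 44]
t=1: [15, 11, 7, 14, 12, 8, 17, 10, 14]
t=2: [15, 12, 11, 14, 13, 11, 15, 12, 14]
t=3: [15, 13, 13, 15, 14, 13, 15, 13, 15]
t=4: [16, 14, 14, 16, 15, 14, 16, 14, 16]
t=5: [17, 16, 16, 17, 17, 16, 17, 16, 17]
t=6: [18, 18, 18, 18, 18, 18, 18, 18, 18]

Answer: [18, 18, 18, 18, 18, 18, 18, 18, 18]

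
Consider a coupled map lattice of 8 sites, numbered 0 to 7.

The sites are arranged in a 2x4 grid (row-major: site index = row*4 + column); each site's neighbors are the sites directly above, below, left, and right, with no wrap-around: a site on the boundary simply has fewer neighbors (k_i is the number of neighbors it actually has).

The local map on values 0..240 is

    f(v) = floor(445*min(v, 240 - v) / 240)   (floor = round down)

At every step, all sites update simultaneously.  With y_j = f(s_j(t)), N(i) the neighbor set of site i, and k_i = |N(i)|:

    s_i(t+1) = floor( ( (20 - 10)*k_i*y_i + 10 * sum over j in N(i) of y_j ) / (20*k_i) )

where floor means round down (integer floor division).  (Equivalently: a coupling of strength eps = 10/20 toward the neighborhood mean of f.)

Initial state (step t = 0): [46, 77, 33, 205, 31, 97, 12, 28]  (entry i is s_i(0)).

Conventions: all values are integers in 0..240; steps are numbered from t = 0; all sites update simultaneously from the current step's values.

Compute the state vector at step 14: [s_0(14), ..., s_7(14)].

Answer: [180, 159, 110, 118, 183, 161, 109, 116]

Derivation:
t=0: [46, 77, 33, 205, 31, 97, 12, 28]
t=1: [92, 125, 68, 60, 94, 126, 59, 47]
t=2: [181, 191, 135, 108, 182, 188, 125, 98]
t=3: [103, 111, 180, 193, 104, 116, 185, 193]
t=4: [194, 188, 121, 93, 197, 190, 119, 90]
t=5: [86, 114, 191, 182, 83, 111, 189, 181]
t=6: [170, 181, 113, 103, 167, 178, 114, 104]
t=7: [125, 129, 189, 195, 128, 132, 191, 196]
t=8: [209, 187, 110, 85, 206, 183, 107, 83]
t=9: [68, 109, 177, 167, 72, 112, 175, 165]
t=10: [146, 175, 134, 131, 149, 179, 137, 133]
t=11: [159, 140, 183, 199, 155, 136, 179, 197]
t=12: [160, 167, 114, 84, 164, 171, 119, 86]
t=13: [142, 148, 190, 170, 138, 146, 192, 173]
t=14: [180, 159, 110, 118, 183, 161, 109, 116]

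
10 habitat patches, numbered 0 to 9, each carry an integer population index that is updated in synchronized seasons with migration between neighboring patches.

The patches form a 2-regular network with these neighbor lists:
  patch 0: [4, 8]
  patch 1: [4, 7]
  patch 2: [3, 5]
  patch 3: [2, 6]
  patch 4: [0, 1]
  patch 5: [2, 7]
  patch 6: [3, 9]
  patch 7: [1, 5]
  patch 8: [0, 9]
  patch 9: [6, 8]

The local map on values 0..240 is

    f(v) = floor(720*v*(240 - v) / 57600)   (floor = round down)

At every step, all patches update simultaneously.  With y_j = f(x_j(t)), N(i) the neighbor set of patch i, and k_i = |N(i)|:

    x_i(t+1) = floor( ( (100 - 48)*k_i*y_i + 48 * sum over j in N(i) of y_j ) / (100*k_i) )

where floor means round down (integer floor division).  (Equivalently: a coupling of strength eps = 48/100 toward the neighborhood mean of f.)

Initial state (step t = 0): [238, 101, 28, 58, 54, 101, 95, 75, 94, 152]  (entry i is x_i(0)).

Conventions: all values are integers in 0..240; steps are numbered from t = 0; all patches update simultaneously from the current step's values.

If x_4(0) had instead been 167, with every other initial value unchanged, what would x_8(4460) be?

Simulating step by step:
t=0: [238, 101, 28, 58, 167, 101, 95, 75, 94, 152]
t=1: [80, 164, 111, 127, 122, 145, 160, 164, 130, 169]
t=2: [168, 160, 176, 174, 168, 169, 161, 159, 166, 158]
t=3: [151, 157, 142, 145, 153, 149, 155, 157, 154, 158]
t=4: [166, 162, 171, 170, 165, 168, 165, 163, 164, 162]
t=5: [153, 156, 148, 149, 154, 151, 153, 155, 155, 155]
t=6: [165, 163, 169, 168, 164, 167, 166, 164, 164, 164]
t=7: [154, 155, 150, 151, 155, 152, 153, 154, 154, 154]
t=8: [164, 164, 167, 167, 164, 166, 166, 165, 165, 165]
t=9: [154, 154, 152, 152, 155, 153, 153, 154, 154, 153]
t=10: [164, 164, 166, 166, 164, 166, 166, 165, 165, 165]
t=11: [154, 154, 153, 153, 155, 153, 153, 154, 154, 153]
t=12: [164, 164, 166, 166, 164, 165, 166, 165, 165, 165]
t=13: [154, 154, 153, 153, 155, 153, 153, 154, 154, 153]

Answer: x_8(4460) = 165
Key observation: The state at step 11, [154, 154, 153, 153, 155, 153, 153, 154, 154, 153], reappears at step 13: the system is in a cycle of period 2 from step 11 on.  Therefore the state at step 4460 equals the state at step 11 + ((4460 - 11) mod 2) = 12, which is [164, 164, 166, 166, 164, 165, 166, 165, 165, 165].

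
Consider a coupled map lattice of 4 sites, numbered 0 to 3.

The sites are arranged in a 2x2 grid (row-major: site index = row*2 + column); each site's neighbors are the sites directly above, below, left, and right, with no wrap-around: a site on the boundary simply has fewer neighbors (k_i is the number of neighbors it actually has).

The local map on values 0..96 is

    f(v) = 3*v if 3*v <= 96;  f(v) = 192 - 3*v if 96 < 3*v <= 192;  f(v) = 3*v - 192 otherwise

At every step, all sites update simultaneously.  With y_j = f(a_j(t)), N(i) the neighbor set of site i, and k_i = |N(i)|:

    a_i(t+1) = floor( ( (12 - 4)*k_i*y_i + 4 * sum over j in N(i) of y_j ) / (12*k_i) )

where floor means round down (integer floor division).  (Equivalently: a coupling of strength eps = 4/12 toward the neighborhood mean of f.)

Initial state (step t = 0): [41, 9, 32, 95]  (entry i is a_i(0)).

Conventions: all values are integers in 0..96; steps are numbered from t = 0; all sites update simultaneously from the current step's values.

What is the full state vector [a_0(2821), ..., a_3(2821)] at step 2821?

Answer: [56, 64, 64, 56]
Key observation: The state at step 15, [40, 32, 32, 40], reappears at step 19: the system is in a cycle of period 4 from step 15 on.  Therefore the state at step 2821 equals the state at step 15 + ((2821 - 15) mod 4) = 17, which is [56, 64, 64, 56].

Derivation:
t=0: [41, 9, 32, 95]
t=1: [66, 45, 91, 82]
t=2: [27, 48, 64, 59]
t=3: [62, 48, 16, 18]
t=4: [20, 42, 42, 52]
t=5: [62, 60, 60, 46]
t=6: [8, 18, 18, 40]
t=7: [34, 52, 52, 66]
t=8: [72, 40, 40, 16]
t=9: [40, 60, 60, 56]
t=10: [52, 24, 24, 20]
t=11: [48, 64, 64, 64]
t=12: [32, 8, 8, 0]
t=13: [72, 32, 32, 8]
t=14: [48, 72, 72, 48]
t=15: [40, 32, 32, 40]
t=16: [80, 88, 88, 80]
t=17: [56, 64, 64, 56]
t=18: [16, 8, 8, 16]
t=19: [40, 32, 32, 40]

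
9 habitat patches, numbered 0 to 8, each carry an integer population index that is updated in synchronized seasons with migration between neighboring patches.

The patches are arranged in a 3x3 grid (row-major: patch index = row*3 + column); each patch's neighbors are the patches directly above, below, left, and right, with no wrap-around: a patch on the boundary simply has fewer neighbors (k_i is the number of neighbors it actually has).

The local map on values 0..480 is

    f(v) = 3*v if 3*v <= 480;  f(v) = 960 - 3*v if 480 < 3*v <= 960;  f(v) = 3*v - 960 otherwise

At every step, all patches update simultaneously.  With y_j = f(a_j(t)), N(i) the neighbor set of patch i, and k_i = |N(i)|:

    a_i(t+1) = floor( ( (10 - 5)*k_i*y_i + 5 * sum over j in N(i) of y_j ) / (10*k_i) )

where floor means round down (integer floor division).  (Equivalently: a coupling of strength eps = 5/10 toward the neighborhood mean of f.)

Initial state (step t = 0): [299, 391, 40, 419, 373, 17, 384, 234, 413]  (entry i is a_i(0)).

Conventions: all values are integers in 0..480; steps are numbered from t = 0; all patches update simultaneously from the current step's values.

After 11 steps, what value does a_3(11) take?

Simulating step by step:
t=0: [299, 391, 40, 419, 373, 17, 384, 234, 413]
t=1: [159, 163, 126, 217, 181, 118, 234, 234, 216]
t=2: [433, 447, 395, 346, 382, 361, 270, 293, 309]
t=3: [284, 315, 238, 151, 175, 135, 114, 102, 67]
t=4: [171, 139, 228, 374, 364, 349, 360, 316, 278]
t=5: [368, 351, 264, 197, 150, 132, 103, 69, 87]
t=6: [187, 173, 206, 335, 358, 344, 298, 273, 281]
t=7: [321, 363, 299, 119, 144, 131, 79, 120, 111]
t=8: [123, 147, 162, 290, 370, 334, 297, 347, 354]
t=9: [317, 386, 357, 143, 156, 142, 77, 94, 81]
t=10: [161, 197, 211, 332, 400, 350, 293, 298, 298]
t=11: [339, 358, 278, 151, 190, 150, 66, 97, 72]

Answer: a_3(11) = 151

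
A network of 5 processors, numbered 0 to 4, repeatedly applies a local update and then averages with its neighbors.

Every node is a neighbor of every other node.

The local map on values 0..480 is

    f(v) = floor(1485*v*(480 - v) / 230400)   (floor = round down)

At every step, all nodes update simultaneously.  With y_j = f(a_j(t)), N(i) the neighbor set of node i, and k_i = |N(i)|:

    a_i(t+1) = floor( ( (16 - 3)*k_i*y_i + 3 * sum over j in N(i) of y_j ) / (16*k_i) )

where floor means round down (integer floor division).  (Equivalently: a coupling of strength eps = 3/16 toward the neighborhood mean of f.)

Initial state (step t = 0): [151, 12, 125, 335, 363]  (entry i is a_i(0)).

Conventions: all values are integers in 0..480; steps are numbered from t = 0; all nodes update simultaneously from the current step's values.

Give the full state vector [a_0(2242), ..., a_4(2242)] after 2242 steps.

Answer: [364, 364, 364, 364, 364]
Key observation: The state at step 30, [364, 364, 364, 364, 364], reappears at step 32: the system is in a cycle of period 2 from step 30 on.  Therefore the state at step 2242 equals the state at step 30 + ((2242 - 30) mod 2) = 30, which is [364, 364, 364, 364, 364].

Derivation:
t=0: [151, 12, 125, 335, 363]
t=1: [302, 85, 276, 297, 266]
t=2: [341, 242, 354, 344, 357]
t=3: [306, 356, 292, 302, 289]
t=4: [341, 296, 349, 343, 350]
t=5: [305, 341, 297, 303, 296]
t=6: [342, 312, 347, 343, 348]
t=7: [304, 330, 299, 303, 298]
t=8: [343, 324, 346, 344, 347]
t=9: [302, 320, 299, 301, 298]
t=10: [345, 333, 347, 346, 347]
t=11: [300, 311, 298, 298, 298]
t=12: [347, 340, 348, 348, 348]
t=13: [297, 304, 296, 296, 296]
t=14: [349, 345, 350, 350, 350]
t=15: [294, 298, 293, 293, 293]
t=16: [352, 349, 352, 352, 352]
t=17: [290, 293, 290, 290, 290]
t=18: [354, 353, 354, 354, 354]
t=19: [287, 287, 287, 287, 287]
t=20: [357, 357, 357, 357, 357]
t=21: [283, 283, 283, 283, 283]
t=22: [359, 359, 359, 359, 359]
t=23: [279, 279, 279, 279, 279]
t=24: [361, 361, 361, 361, 361]
t=25: [276, 276, 276, 276, 276]
t=26: [362, 362, 362, 362, 362]
t=27: [275, 275, 275, 275, 275]
t=28: [363, 363, 363, 363, 363]
t=29: [273, 273, 273, 273, 273]
t=30: [364, 364, 364, 364, 364]
t=31: [272, 272, 272, 272, 272]
t=32: [364, 364, 364, 364, 364]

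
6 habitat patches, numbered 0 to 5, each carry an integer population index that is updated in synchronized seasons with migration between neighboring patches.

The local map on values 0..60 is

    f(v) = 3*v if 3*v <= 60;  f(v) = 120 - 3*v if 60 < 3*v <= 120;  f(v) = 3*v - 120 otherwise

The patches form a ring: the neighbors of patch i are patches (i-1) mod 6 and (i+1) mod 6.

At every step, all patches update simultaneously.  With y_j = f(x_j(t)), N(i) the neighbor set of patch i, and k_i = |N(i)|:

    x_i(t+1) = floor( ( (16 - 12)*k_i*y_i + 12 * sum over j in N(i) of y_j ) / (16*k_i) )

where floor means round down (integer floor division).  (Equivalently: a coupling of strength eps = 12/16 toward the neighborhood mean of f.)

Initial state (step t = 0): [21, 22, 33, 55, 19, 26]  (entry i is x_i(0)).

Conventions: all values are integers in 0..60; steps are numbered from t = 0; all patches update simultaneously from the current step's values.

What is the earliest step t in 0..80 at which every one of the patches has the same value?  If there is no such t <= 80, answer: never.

Simulating step by step:
t=0: [21, 22, 33, 55, 19, 26]  (not all equal)
t=1: [50, 42, 42, 40, 46, 53]  (not all equal)
t=2: [24, 15, 3, 9, 19, 27]  (not all equal)
t=3: [43, 32, 29, 31, 39, 49]  (not all equal)
t=4: [21, 21, 27, 20, 21, 11]  (not all equal)
t=5: [48, 50, 53, 51, 49, 51]  (not all equal)
t=6: [29, 31, 33, 33, 31, 27]  (not all equal)
t=7: [33, 27, 23, 23, 29, 32]  (not all equal)
t=8: [28, 36, 46, 44, 36, 26]  (not all equal)
t=9: [29, 23, 13, 14, 23, 28]  (not all equal)
t=10: [40, 39, 44, 44, 42, 40]  (not all equal)
t=11: [1, 5, 8, 9, 6, 2]  (not all equal)
t=12: [8, 13, 21, 22, 16, 9]  (not all equal)
t=13: [30, 40, 49, 52, 42, 33]  (not all equal)
t=14: [15, 21, 20, 21, 22, 18]  (not all equal)
t=15: [52, 53, 57, 57, 55, 50]  (not all equal)
t=16: [34, 42, 46, 48, 41, 37]  (not all equal)
t=17: [10, 15, 15, 13, 13, 10]  (not all equal)
t=18: [35, 39, 42, 41, 35, 33]  (not all equal)
t=19: [12, 8, 3, 8, 12, 16]  (not all equal)
t=20: [36, 22, 20, 22, 36, 39]  (not all equal)
t=21: [24, 40, 55, 40, 24, 9]  (not all equal)
t=22: [22, 34, 11, 34, 22, 42]  (not all equal)
t=23: [22, 37, 21, 37, 22, 42]  (not all equal)
t=24: [19, 43, 21, 43, 19, 42]  (not all equal)
t=25: [19, 45, 21, 45, 19, 44]  (not all equal)
t=26: [24, 46, 25, 46, 24, 45]  (not all equal)
t=27: [24, 39, 24, 39, 24, 39]  (not all equal)
t=28: [14, 36, 14, 36, 14, 36]  (not all equal)
t=29: [19, 34, 19, 34, 19, 34]  (not all equal)
t=30: [27, 47, 27, 47, 27, 47]  (not all equal)
t=31: [25, 34, 25, 34, 25, 34]  (not all equal)
t=32: [24, 38, 24, 38, 24, 38]  (not all equal)
t=33: [16, 37, 16, 37, 16, 37]  (not all equal)
t=34: [18, 38, 18, 38, 18, 38]  (not all equal)
t=35: [18, 42, 18, 42, 18, 42]  (not all equal)
t=36: [18, 42, 18, 42, 18, 42]  (not all equal)

Answer: never
Key observation: The state at step 35 reappears at step 36 — the system is in a cycle of period 1 from step 35 on.  No step 0..36 is synchronized, and the cycle repeats forever, so no step up to 80 (or ever) has all patches equal.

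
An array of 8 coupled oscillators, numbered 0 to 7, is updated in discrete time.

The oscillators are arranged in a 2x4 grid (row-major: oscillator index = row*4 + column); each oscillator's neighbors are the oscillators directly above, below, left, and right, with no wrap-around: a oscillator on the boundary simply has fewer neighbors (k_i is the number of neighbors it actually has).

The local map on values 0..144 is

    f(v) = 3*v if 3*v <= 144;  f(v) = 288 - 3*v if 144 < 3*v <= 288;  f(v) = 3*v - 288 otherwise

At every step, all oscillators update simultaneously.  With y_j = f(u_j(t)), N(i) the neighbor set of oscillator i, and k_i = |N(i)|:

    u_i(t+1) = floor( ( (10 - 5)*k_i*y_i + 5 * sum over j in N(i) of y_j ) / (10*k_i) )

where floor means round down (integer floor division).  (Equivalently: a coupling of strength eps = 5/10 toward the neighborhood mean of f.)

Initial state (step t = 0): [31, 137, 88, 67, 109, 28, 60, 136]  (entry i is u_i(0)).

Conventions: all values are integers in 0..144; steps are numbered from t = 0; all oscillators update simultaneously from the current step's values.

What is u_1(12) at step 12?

Simulating step by step:
t=0: [31, 137, 88, 67, 109, 28, 60, 136]
t=1: [87, 95, 65, 79, 63, 87, 92, 108]
t=2: [39, 26, 57, 57, 63, 32, 32, 33]
t=3: [102, 94, 107, 112, 102, 93, 100, 102]
t=4: [15, 13, 27, 36, 15, 10, 16, 24]
t=5: [43, 45, 73, 92, 41, 37, 54, 75]
t=6: [129, 119, 80, 39, 121, 119, 103, 66]
t=7: [85, 70, 58, 93, 79, 62, 45, 79]
t=8: [48, 80, 94, 45, 59, 95, 112, 61]
t=9: [111, 49, 41, 95, 92, 36, 43, 98]
t=10: [60, 116, 107, 33, 44, 101, 104, 36]
t=11: [102, 56, 47, 84, 96, 43, 38, 84]
t=12: [39, 108, 115, 62, 36, 103, 108, 55]

Answer: u_1(12) = 108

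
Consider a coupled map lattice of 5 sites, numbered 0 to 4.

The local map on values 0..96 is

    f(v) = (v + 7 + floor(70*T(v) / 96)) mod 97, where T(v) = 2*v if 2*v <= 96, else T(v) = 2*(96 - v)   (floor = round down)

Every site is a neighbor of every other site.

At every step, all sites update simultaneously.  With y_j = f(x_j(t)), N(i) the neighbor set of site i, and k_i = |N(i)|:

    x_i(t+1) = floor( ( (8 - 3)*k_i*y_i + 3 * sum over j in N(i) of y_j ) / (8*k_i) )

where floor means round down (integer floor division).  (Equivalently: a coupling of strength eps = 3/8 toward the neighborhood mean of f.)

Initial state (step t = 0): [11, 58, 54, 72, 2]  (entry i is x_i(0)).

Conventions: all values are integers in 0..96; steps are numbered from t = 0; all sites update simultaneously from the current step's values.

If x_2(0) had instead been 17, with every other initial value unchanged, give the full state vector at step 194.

Simulating step by step:
t=0: [11, 58, 17, 72, 2]
t=1: [30, 24, 37, 21, 18]
t=2: [66, 58, 23, 54, 51]
t=3: [24, 26, 48, 27, 28]
t=4: [64, 66, 44, 68, 69]
t=5: [19, 18, 18, 18, 18]
t=6: [52, 51, 51, 51, 51]
t=7: [26, 26, 26, 26, 26]
t=8: [70, 70, 70, 70, 70]
t=9: [17, 17, 17, 17, 17]
t=10: [48, 48, 48, 48, 48]
t=11: [28, 28, 28, 28, 28]
t=12: [75, 75, 75, 75, 75]
t=13: [15, 15, 15, 15, 15]
t=14: [43, 43, 43, 43, 43]
t=15: [15, 15, 15, 15, 15]

Answer: [43, 43, 43, 43, 43]
Key observation: The state at step 13, [15, 15, 15, 15, 15], reappears at step 15: the system is in a cycle of period 2 from step 13 on.  Therefore the state at step 194 equals the state at step 13 + ((194 - 13) mod 2) = 14, which is [43, 43, 43, 43, 43].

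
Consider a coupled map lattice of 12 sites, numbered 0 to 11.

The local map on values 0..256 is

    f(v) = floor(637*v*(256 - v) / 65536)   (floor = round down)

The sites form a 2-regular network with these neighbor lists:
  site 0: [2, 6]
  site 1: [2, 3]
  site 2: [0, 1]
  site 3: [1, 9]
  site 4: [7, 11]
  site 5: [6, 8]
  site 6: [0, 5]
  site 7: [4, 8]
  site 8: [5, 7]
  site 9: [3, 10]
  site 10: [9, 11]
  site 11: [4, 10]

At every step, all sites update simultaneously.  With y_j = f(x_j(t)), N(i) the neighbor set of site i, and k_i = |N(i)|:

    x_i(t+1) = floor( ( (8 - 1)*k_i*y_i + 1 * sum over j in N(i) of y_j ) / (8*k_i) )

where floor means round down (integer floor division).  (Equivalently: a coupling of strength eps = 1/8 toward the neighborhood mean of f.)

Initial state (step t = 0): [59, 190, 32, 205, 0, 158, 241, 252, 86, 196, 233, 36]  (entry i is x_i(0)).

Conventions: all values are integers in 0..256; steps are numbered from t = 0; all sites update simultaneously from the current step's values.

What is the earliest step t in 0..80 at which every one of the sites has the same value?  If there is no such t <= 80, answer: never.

Simulating step by step:
t=0: [59, 190, 32, 205, 0, 158, 241, 252, 86, 196, 233, 36]  (not all equal)
t=1: [104, 116, 74, 103, 5, 142, 47, 16, 134, 109, 57, 69]  (not all equal)
t=2: [147, 155, 133, 153, 20, 153, 102, 43, 150, 152, 113, 117]  (not all equal)
t=3: [155, 152, 158, 152, 54, 153, 152, 90, 149, 153, 156, 150]  (not all equal)
t=4: [151, 152, 150, 153, 111, 153, 152, 143, 153, 152, 151, 150]  (not all equal)
t=5: [153, 153, 153, 153, 155, 153, 153, 156, 153, 153, 153, 154]  (not all equal)
t=6: [153, 153, 153, 153, 151, 153, 153, 151, 152, 153, 152, 152]  (not all equal)
t=7: [153, 153, 153, 153, 153, 153, 153, 153, 153, 153, 153, 153]  (all equal)

Answer: 7
Key observation: Synchronization is absorbing here: once all sites are equal they stay equal, and step 7 is the first all-equal step.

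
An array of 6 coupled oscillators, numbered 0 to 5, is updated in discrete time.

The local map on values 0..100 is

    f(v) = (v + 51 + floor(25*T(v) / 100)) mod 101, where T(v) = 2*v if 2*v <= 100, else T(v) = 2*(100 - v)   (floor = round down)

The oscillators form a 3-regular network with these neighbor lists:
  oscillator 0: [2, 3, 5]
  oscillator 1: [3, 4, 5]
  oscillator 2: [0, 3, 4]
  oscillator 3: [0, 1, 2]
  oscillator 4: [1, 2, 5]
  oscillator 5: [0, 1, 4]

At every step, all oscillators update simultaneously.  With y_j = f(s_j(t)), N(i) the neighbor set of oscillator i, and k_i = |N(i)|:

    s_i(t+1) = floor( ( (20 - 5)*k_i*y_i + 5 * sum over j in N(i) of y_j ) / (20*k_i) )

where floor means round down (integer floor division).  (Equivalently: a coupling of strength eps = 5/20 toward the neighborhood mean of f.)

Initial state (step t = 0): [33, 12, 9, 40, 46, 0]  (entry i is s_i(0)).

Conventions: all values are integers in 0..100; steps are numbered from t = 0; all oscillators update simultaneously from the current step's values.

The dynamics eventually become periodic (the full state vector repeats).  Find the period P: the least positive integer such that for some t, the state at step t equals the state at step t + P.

Answer: 8
Key observation: The state at step 61, [46, 41, 46, 46, 41, 41], reappears at step 69 — and no state repeats earlier — so the cycle the system enters has period 8.

Derivation:
t=0: [33, 12, 9, 40, 46, 0]
t=1: [85, 58, 58, 26, 29, 53]
t=2: [43, 39, 40, 75, 77, 33]
t=3: [22, 20, 14, 30, 38, 80]
t=4: [80, 72, 69, 91, 21, 44]
t=5: [37, 38, 39, 42, 68, 25]
t=6: [12, 16, 10, 11, 34, 69]
t=7: [65, 64, 60, 67, 15, 37]
t=8: [29, 33, 34, 32, 60, 15]
t=9: [84, 91, 19, 90, 37, 73]
t=10: [44, 40, 66, 47, 17, 34]
t=11: [16, 15, 34, 19, 60, 9]
t=12: [68, 69, 16, 71, 34, 62]
t=13: [37, 31, 62, 38, 12, 29]
t=14: [14, 86, 30, 16, 70, 84]
t=15: [71, 44, 87, 73, 41, 44]
t=16: [34, 17, 39, 34, 14, 17]
t=17: [7, 69, 12, 7, 67, 69]
t=18: [59, 36, 64, 59, 36, 36]
t=19: [27, 6, 29, 27, 6, 6]
t=20: [88, 62, 90, 88, 62, 62]
t=21: [43, 32, 43, 43, 32, 32]
t=22: [21, 91, 21, 21, 91, 91]
t=23: [78, 48, 78, 78, 48, 48]
t=24: [37, 23, 37, 37, 23, 23]
t=25: [11, 78, 11, 11, 78, 78]
t=26: [64, 41, 64, 64, 41, 41]
t=27: [30, 12, 30, 30, 12, 12]
t=28: [93, 71, 93, 93, 71, 71]
t=29: [45, 35, 45, 45, 35, 35]
t=30: [15, 3, 15, 15, 3, 3]
t=31: [71, 56, 71, 71, 56, 56]
t=32: [34, 28, 34, 34, 28, 28]
t=33: [8, 85, 8, 8, 85, 85]
t=34: [61, 43, 61, 61, 43, 43]
t=35: [28, 15, 28, 28, 15, 15]
t=36: [91, 74, 91, 91, 74, 74]
t=37: [44, 37, 44, 44, 37, 37]
t=38: [15, 5, 15, 15, 5, 5]
t=39: [71, 59, 71, 71, 59, 59]
t=40: [34, 29, 34, 34, 29, 29]
t=41: [8, 86, 8, 8, 86, 86]
t=42: [61, 44, 61, 61, 44, 44]
t=43: [28, 17, 28, 28, 17, 17]
t=44: [91, 77, 91, 91, 77, 77]
t=45: [44, 38, 44, 44, 38, 38]
t=46: [15, 7, 15, 15, 7, 7]
t=47: [72, 62, 72, 72, 62, 62]
t=48: [35, 31, 35, 35, 31, 31]
t=49: [9, 89, 9, 9, 89, 89]
t=50: [62, 45, 62, 62, 45, 45]
t=51: [29, 18, 29, 29, 18, 18]
t=52: [92, 79, 92, 92, 79, 79]
t=53: [45, 39, 45, 45, 39, 39]
t=54: [16, 8, 16, 16, 8, 8]
t=55: [74, 64, 74, 74, 64, 64]
t=56: [36, 32, 36, 36, 32, 32]
t=57: [11, 91, 11, 11, 91, 91]
t=58: [65, 46, 65, 65, 46, 46]
t=59: [30, 20, 30, 30, 20, 20]
t=60: [94, 82, 94, 94, 82, 82]
t=61: [46, 41, 46, 46, 41, 41]
t=62: [18, 11, 18, 18, 11, 11]
t=63: [77, 67, 77, 77, 67, 67]
t=64: [37, 33, 37, 37, 33, 33]
t=65: [12, 92, 12, 12, 92, 92]
t=66: [67, 47, 67, 67, 47, 47]
t=67: [31, 21, 31, 31, 21, 21]
t=68: [95, 83, 95, 95, 83, 83]
t=69: [46, 41, 46, 46, 41, 41]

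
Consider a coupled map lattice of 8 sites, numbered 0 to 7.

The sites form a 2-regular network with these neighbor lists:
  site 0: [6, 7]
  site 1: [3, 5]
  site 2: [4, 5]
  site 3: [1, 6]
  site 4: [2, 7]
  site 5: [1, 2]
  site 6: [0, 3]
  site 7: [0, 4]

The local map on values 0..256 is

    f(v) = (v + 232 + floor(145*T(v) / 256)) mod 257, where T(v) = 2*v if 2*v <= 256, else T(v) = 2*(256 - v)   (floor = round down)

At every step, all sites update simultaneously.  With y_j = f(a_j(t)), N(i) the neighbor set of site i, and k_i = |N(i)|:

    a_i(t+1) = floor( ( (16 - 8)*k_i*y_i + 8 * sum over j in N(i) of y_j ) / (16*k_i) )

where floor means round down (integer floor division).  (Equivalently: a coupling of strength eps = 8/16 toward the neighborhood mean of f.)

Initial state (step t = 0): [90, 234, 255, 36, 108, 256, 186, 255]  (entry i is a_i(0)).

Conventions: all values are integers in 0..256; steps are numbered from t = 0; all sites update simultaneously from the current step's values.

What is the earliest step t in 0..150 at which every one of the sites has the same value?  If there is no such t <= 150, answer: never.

Simulating step by step:
t=0: [90, 234, 255, 36, 108, 256, 186, 255]  (not all equal)
t=1: [200, 187, 224, 143, 218, 231, 174, 208]  (not all equal)
t=2: [238, 240, 235, 243, 236, 235, 241, 237]  (not all equal)
t=3: [232, 232, 233, 232, 233, 233, 232, 233]  (not all equal)
t=4: [234, 234, 234, 234, 234, 234, 234, 234]  (all equal)

Answer: 4
Key observation: Synchronization is absorbing here: once all sites are equal they stay equal, and step 4 is the first all-equal step.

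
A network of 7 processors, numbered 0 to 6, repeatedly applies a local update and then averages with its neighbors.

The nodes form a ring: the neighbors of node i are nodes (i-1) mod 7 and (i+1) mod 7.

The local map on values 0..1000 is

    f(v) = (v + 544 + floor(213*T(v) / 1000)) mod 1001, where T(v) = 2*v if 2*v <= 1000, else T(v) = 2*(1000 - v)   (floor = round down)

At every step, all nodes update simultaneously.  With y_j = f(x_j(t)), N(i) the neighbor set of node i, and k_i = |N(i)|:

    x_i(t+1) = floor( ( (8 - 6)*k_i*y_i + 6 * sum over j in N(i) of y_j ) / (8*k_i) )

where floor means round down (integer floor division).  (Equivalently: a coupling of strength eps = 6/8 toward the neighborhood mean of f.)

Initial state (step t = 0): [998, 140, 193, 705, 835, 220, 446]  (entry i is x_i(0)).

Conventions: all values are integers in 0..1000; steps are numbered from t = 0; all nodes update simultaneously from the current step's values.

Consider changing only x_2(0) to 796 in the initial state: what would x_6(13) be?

Answer: x_6(13) = 425
Key observation: This trace re-runs the system from the modified initial state.

Derivation:
t=0: [998, 140, 796, 705, 835, 220, 446]
t=1: [480, 548, 524, 420, 573, 449, 568]
t=2: [273, 256, 226, 247, 195, 267, 227]
t=3: [899, 901, 893, 857, 888, 864, 913]
t=4: [488, 483, 475, 474, 466, 480, 479]
t=5: [230, 229, 223, 214, 218, 219, 230]
t=6: [870, 867, 859, 855, 852, 860, 865]
t=7: [466, 465, 462, 459, 459, 461, 465]
t=8: [206, 204, 201, 198, 198, 201, 204]
t=9: [834, 833, 830, 827, 827, 830, 833]
t=10: [447, 446, 445, 443, 443, 445, 446]
t=11: [178, 178, 176, 175, 175, 176, 178]
t=12: [797, 795, 794, 793, 793, 794, 795]
t=13: [425, 425, 424, 424, 424, 424, 425]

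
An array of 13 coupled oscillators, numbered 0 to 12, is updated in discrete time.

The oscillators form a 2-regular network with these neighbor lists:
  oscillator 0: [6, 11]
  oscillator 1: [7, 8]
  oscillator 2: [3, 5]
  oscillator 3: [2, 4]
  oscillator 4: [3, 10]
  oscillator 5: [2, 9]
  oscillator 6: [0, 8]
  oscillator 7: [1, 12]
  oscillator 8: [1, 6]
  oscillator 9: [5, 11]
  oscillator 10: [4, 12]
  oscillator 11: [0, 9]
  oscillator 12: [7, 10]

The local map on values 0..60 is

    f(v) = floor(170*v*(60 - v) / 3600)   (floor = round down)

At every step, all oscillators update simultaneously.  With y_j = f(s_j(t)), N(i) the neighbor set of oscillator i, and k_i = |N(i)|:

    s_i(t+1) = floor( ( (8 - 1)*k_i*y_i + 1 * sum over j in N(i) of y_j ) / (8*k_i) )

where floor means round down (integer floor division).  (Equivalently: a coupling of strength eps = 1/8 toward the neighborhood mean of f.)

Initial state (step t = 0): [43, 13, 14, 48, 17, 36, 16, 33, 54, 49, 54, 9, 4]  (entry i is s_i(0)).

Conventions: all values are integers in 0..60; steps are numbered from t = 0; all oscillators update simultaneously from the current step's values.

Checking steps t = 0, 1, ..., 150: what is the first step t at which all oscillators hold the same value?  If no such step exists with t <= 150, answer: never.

Simulating step by step:
t=0: [43, 13, 14, 48, 17, 36, 16, 33, 54, 49, 54, 9, 4]  (not all equal)
t=1: [33, 28, 30, 27, 32, 38, 31, 39, 16, 25, 15, 22, 12]  (not all equal)
t=2: [41, 41, 41, 42, 41, 39, 41, 37, 34, 40, 31, 39, 27]  (not all equal)
t=3: [36, 36, 36, 35, 36, 37, 36, 39, 40, 37, 41, 37, 41]  (not all equal)
t=4: [40, 39, 40, 40, 39, 40, 39, 38, 37, 40, 36, 40, 36]  (not all equal)
t=5: [37, 38, 37, 37, 38, 37, 38, 39, 39, 37, 39, 37, 39]  (not all equal)
t=6: [39, 38, 40, 39, 39, 40, 39, 38, 38, 40, 38, 40, 38]  (not all equal)
t=7: [37, 39, 37, 37, 38, 37, 38, 39, 38, 37, 38, 37, 39]  (not all equal)
t=8: [39, 38, 40, 39, 39, 40, 39, 38, 38, 40, 38, 40, 38]  (not all equal)

Answer: never
Key observation: The state at step 6 reappears at step 8 — the system is in a cycle of period 2 from step 6 on.  No step 0..8 is synchronized, and the cycle repeats forever, so no step up to 150 (or ever) has all oscillators equal.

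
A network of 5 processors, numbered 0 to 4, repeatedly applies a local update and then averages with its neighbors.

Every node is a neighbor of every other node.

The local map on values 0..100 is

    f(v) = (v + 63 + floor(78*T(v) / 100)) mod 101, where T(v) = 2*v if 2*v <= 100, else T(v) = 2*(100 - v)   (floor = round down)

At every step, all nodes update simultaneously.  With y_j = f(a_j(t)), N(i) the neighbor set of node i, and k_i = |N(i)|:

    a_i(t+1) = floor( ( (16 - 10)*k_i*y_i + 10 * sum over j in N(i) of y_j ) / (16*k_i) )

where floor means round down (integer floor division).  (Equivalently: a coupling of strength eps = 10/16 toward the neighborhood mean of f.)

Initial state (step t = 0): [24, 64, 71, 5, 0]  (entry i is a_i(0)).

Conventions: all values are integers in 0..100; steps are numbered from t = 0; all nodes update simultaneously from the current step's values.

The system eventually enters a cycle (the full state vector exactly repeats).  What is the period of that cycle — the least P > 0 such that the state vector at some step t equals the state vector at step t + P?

Simulating step by step:
t=0: [24, 64, 71, 5, 0]
t=1: [55, 68, 67, 66, 63]
t=2: [82, 81, 81, 81, 81]
t=3: [72, 72, 72, 72, 72]
t=4: [77, 77, 77, 77, 77]
t=5: [74, 74, 74, 74, 74]
t=6: [76, 76, 76, 76, 76]
t=7: [75, 75, 75, 75, 75]
t=8: [76, 76, 76, 76, 76]

Answer: 2
Key observation: The state at step 6, [76, 76, 76, 76, 76], reappears at step 8 — and no state repeats earlier — so the cycle the system enters has period 2.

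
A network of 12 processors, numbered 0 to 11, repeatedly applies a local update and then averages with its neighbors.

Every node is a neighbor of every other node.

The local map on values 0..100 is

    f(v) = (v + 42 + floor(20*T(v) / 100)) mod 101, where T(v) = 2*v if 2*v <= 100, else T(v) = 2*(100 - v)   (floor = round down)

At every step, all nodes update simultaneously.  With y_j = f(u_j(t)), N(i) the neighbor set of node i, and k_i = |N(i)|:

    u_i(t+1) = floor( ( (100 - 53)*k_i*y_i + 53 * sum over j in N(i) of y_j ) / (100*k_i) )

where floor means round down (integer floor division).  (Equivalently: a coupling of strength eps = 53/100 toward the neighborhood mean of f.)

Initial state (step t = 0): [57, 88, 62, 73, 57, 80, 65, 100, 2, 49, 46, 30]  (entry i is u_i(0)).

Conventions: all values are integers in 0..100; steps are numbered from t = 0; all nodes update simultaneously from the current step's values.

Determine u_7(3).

Simulating step by step:
t=0: [57, 88, 62, 73, 57, 80, 65, 100, 2, 49, 46, 30]
t=1: [22, 30, 23, 26, 22, 28, 24, 33, 34, 20, 18, 51]
t=2: [71, 76, 72, 74, 71, 75, 73, 78, 79, 71, 69, 46]
t=3: [23, 24, 23, 23, 23, 24, 23, 24, 25, 23, 22, 15]

Answer: u_7(3) = 24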